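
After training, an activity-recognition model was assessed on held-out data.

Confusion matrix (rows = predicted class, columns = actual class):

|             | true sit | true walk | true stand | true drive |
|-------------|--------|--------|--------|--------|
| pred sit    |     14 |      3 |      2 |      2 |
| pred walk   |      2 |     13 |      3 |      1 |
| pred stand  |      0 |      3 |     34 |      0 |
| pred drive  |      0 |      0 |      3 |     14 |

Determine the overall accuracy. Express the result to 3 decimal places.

0.798

Accuracy = trace / total = (14+13+34+14=75) / 94 = 75/94 = 0.798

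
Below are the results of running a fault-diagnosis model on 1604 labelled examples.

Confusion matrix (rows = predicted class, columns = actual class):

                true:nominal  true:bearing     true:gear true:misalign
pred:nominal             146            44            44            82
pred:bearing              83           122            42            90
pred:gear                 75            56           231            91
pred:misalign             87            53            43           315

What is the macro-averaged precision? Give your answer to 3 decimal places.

Per-class precision (TP/(TP+FP)):
  nominal: TP=146, FP=44+44+82=170 → 146/316 = 0.4620
  bearing: TP=122, FP=83+42+90=215 → 122/337 = 0.3620
  gear: TP=231, FP=75+56+91=222 → 231/453 = 0.5099
  misalign: TP=315, FP=87+53+43=183 → 315/498 = 0.6325
Macro-precision = mean = (0.4620 + 0.3620 + 0.5099 + 0.6325) / 4 = 0.492

0.492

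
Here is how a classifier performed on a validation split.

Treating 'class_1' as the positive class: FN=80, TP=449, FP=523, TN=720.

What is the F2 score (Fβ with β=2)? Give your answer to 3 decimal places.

0.727

Fβ = (1+β²)·TP / ((1+β²)·TP + β²·FN + FP), with β²=4
= 5·449 / (5·449 + 4·80 + 523) = 0.727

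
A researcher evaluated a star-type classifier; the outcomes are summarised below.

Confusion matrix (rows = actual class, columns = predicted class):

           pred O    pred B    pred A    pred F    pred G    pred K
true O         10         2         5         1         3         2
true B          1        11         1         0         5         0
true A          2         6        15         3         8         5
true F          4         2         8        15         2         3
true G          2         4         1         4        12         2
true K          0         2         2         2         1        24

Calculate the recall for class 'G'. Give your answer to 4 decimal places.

recall = TP/(TP+FN).
G: TP=12, FN=2+4+1+4+2=13 → 12/25 = 0.48000

0.4800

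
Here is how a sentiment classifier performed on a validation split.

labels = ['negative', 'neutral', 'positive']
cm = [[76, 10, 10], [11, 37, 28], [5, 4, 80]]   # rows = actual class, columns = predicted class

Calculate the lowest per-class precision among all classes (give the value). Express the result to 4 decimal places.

0.6780

Per-class precision (TP/(TP+FP)):
  negative: TP=76, FP=11+5=16 → 76/92 = 0.82609
  neutral: TP=37, FP=10+4=14 → 37/51 = 0.72549
  positive: TP=80, FP=10+28=38 → 80/118 = 0.67797
Lowest is class 'positive' with precision = 0.6780.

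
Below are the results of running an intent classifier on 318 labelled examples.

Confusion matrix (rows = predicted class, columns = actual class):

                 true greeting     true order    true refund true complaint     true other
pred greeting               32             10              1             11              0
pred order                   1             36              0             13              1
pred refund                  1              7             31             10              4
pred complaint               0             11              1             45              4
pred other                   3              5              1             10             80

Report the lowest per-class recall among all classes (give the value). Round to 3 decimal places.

0.506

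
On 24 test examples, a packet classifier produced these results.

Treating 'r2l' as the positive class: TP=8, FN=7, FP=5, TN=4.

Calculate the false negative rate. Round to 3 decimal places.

FNR = FN/(FN+TP) = 7/(7+8) = 0.467

0.467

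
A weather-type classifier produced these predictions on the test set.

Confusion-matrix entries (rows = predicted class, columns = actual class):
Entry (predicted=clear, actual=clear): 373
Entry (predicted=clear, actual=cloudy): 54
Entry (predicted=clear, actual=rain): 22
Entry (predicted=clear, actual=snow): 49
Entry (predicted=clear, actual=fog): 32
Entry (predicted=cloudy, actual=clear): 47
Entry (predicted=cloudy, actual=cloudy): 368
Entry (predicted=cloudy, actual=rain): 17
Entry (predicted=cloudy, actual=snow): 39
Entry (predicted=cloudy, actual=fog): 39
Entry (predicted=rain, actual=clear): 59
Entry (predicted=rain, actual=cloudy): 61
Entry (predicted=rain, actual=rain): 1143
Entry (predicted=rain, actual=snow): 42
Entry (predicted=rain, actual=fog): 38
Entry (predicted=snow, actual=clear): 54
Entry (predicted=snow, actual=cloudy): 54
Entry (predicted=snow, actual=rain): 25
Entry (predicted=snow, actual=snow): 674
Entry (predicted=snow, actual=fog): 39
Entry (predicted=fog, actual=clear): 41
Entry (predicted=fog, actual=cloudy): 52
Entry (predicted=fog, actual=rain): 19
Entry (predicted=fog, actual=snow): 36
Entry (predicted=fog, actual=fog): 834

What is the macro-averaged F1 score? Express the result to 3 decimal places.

Per-class F1 score (2·TP/(2·TP+FP+FN)):
  clear: TP=373, FP=54+22+49+32=157, FN=47+59+54+41=201 → 746/1104 = 0.6757
  cloudy: TP=368, FP=47+17+39+39=142, FN=54+61+54+52=221 → 736/1099 = 0.6697
  rain: TP=1143, FP=59+61+42+38=200, FN=22+17+25+19=83 → 2286/2569 = 0.8898
  snow: TP=674, FP=54+54+25+39=172, FN=49+39+42+36=166 → 1348/1686 = 0.7995
  fog: TP=834, FP=41+52+19+36=148, FN=32+39+38+39=148 → 1668/1964 = 0.8493
Macro-F1 score = mean = (0.6757 + 0.6697 + 0.8898 + 0.7995 + 0.8493) / 5 = 0.777

0.777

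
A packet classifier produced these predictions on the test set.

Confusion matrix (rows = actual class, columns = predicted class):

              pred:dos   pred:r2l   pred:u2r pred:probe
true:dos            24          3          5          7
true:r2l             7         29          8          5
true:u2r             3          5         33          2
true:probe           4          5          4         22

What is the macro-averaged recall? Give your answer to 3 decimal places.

Per-class recall (TP/(TP+FN)):
  dos: TP=24, FN=3+5+7=15 → 24/39 = 0.6154
  r2l: TP=29, FN=7+8+5=20 → 29/49 = 0.5918
  u2r: TP=33, FN=3+5+2=10 → 33/43 = 0.7674
  probe: TP=22, FN=4+5+4=13 → 22/35 = 0.6286
Macro-recall = mean = (0.6154 + 0.5918 + 0.7674 + 0.6286) / 4 = 0.651

0.651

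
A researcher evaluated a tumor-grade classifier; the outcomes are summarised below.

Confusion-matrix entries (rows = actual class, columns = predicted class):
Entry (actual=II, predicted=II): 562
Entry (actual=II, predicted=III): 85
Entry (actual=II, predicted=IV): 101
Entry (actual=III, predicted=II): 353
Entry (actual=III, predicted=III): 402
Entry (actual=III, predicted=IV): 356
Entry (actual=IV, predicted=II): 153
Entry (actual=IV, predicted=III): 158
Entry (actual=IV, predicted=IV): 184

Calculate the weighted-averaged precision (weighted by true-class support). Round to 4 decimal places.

Per-class precision (TP/(TP+FP)):
  II: TP=562, FP=353+153=506 → 562/1068 = 0.52622
  III: TP=402, FP=85+158=243 → 402/645 = 0.62326
  IV: TP=184, FP=101+356=457 → 184/641 = 0.28705
Weighted-precision = Σ (supportᵢ/N)·precisionᵢ with N=2354: (748/2354)·0.52622 + (1111/2354)·0.62326 + (495/2354)·0.28705 = 0.5217

0.5217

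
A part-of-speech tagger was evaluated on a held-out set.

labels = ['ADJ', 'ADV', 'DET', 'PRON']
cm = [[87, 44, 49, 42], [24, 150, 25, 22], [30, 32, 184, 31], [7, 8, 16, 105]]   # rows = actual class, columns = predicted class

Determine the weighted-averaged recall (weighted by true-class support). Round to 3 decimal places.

0.614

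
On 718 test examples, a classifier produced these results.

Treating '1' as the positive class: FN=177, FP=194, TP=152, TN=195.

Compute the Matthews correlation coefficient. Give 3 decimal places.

MCC = (TP·TN − FP·FN) / √((TP+FP)(TP+FN)(TN+FP)(TN+FN))
Numerator = 152·195 − 194·177 = -4698
Denominator = √(346·329·389·372) = √16472690472 = 128345.9796
MCC = -4698 / 128345.9796 = -0.037

-0.037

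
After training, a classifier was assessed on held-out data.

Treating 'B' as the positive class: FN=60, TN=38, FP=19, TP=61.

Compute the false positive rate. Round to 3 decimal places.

FPR = FP/(FP+TN) = 19/(19+38) = 0.333

0.333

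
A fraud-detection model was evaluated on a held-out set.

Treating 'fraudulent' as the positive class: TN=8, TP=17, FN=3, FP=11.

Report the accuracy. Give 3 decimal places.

Accuracy = (TP+TN)/N = (17+8)/39 = 0.641

0.641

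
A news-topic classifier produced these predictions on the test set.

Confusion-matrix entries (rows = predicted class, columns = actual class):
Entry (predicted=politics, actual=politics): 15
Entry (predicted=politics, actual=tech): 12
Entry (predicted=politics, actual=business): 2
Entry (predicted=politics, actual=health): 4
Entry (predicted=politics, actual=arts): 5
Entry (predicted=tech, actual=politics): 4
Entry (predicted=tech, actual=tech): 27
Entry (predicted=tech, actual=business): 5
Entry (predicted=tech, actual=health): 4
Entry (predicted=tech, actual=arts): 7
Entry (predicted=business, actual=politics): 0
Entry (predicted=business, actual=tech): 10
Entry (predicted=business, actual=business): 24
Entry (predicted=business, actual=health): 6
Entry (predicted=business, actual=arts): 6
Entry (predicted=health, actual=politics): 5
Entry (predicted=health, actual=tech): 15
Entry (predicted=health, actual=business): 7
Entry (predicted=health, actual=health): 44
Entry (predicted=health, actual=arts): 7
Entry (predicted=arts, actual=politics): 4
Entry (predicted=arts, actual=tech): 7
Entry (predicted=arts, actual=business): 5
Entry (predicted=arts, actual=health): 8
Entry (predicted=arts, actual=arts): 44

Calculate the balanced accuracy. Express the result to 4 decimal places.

Balanced accuracy = mean of per-class recall.
  politics: recall = 15/28 = 0.53571
  tech: recall = 27/71 = 0.38028
  business: recall = 24/43 = 0.55814
  health: recall = 44/66 = 0.66667
  arts: recall = 44/69 = 0.63768
Mean = (0.53571 + 0.38028 + 0.55814 + 0.66667 + 0.63768) / 5 = 0.5557

0.5557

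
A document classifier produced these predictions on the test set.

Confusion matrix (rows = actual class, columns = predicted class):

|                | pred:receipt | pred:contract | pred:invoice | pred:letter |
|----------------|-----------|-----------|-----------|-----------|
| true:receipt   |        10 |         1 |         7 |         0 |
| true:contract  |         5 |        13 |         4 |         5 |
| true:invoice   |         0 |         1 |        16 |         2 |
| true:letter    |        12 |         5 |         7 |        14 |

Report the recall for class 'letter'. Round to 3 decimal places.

One-vs-rest for 'letter': TP = diagonal; FP = other classes predicted 'letter'; FN = 'letter' predicted as other.
recall = TP/(TP+FN).
letter: TP=14, FN=12+5+7=24 → 14/38 = 0.3684

0.368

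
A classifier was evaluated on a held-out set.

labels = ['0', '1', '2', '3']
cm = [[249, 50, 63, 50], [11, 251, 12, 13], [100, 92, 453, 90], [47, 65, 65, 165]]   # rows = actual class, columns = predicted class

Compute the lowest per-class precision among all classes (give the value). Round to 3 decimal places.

Per-class precision (TP/(TP+FP)):
  0: TP=249, FP=11+100+47=158 → 249/407 = 0.6118
  1: TP=251, FP=50+92+65=207 → 251/458 = 0.5480
  2: TP=453, FP=63+12+65=140 → 453/593 = 0.7639
  3: TP=165, FP=50+13+90=153 → 165/318 = 0.5189
Lowest is class '3' with precision = 0.519.

0.519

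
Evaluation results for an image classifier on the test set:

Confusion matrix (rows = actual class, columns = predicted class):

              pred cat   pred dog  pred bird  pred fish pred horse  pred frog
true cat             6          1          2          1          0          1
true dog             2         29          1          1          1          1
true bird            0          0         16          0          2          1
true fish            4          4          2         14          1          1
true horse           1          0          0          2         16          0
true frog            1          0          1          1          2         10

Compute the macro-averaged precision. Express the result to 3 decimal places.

Per-class precision (TP/(TP+FP)):
  cat: TP=6, FP=2+0+4+1+1=8 → 6/14 = 0.4286
  dog: TP=29, FP=1+0+4+0+0=5 → 29/34 = 0.8529
  bird: TP=16, FP=2+1+2+0+1=6 → 16/22 = 0.7273
  fish: TP=14, FP=1+1+0+2+1=5 → 14/19 = 0.7368
  horse: TP=16, FP=0+1+2+1+2=6 → 16/22 = 0.7273
  frog: TP=10, FP=1+1+1+1+0=4 → 10/14 = 0.7143
Macro-precision = mean = (0.4286 + 0.8529 + 0.7273 + 0.7368 + 0.7273 + 0.7143) / 6 = 0.698

0.698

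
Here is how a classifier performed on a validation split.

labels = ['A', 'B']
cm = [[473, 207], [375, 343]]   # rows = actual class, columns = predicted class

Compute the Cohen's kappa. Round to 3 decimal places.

Observed agreement pₒ = trace/N = 816/1398 = 0.5837
Expected agreement pₑ = Σ (rowᵢ·colᵢ)/N² = (680·848 + 718·550)/1398² = 0.4971
κ = (pₒ − pₑ)/(1 − pₑ) = (0.5837 − 0.4971)/(1 − 0.4971) = 0.172

0.172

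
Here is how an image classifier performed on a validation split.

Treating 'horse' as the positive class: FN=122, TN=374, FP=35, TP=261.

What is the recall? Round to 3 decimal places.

Recall = TP/(TP+FN) = 261/(261+122) = 261/383 = 0.681

0.681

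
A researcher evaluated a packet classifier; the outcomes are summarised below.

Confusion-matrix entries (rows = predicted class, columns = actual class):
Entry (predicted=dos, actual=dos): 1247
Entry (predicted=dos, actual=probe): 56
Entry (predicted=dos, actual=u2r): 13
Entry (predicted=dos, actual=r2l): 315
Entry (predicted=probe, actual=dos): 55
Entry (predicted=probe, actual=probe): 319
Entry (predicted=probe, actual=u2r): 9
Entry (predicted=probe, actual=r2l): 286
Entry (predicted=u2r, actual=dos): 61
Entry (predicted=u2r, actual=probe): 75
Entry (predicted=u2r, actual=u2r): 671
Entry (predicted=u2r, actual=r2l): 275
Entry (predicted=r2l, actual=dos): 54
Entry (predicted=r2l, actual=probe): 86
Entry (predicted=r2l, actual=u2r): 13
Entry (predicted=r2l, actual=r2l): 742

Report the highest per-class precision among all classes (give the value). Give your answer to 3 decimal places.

0.829

Per-class precision (TP/(TP+FP)):
  dos: TP=1247, FP=56+13+315=384 → 1247/1631 = 0.7646
  probe: TP=319, FP=55+9+286=350 → 319/669 = 0.4768
  u2r: TP=671, FP=61+75+275=411 → 671/1082 = 0.6201
  r2l: TP=742, FP=54+86+13=153 → 742/895 = 0.8291
Highest is class 'r2l' with precision = 0.829.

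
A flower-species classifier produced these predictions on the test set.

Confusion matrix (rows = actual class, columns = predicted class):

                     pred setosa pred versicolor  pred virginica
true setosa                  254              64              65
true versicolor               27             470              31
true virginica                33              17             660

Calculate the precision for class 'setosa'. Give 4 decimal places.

0.8089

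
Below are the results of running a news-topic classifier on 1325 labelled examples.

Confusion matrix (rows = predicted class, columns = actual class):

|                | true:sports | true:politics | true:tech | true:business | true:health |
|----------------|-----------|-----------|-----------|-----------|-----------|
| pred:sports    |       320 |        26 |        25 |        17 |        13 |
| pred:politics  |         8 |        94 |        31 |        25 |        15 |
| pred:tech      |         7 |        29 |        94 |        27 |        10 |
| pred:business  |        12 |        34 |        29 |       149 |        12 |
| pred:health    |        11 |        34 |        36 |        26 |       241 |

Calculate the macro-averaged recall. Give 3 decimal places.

0.641

Per-class recall (TP/(TP+FN)):
  sports: TP=320, FN=8+7+12+11=38 → 320/358 = 0.8939
  politics: TP=94, FN=26+29+34+34=123 → 94/217 = 0.4332
  tech: TP=94, FN=25+31+29+36=121 → 94/215 = 0.4372
  business: TP=149, FN=17+25+27+26=95 → 149/244 = 0.6107
  health: TP=241, FN=13+15+10+12=50 → 241/291 = 0.8282
Macro-recall = mean = (0.8939 + 0.4332 + 0.4372 + 0.6107 + 0.8282) / 5 = 0.641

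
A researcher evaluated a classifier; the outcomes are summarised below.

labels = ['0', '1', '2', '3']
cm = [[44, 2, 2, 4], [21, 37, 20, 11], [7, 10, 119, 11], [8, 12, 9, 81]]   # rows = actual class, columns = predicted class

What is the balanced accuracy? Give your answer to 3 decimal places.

Balanced accuracy = mean of per-class recall.
  0: recall = 44/52 = 0.8462
  1: recall = 37/89 = 0.4157
  2: recall = 119/147 = 0.8095
  3: recall = 81/110 = 0.7364
Mean = (0.8462 + 0.4157 + 0.8095 + 0.7364) / 4 = 0.702

0.702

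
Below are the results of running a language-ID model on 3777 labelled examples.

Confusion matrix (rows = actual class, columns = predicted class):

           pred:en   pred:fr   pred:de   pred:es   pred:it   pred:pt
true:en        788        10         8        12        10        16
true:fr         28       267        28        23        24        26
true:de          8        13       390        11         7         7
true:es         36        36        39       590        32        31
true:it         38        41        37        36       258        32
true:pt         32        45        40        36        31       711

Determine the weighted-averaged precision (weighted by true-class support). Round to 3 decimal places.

0.797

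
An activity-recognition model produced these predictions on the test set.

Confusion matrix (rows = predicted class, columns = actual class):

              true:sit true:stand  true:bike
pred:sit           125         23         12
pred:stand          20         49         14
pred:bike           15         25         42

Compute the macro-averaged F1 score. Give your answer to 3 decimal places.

0.629

Per-class F1 score (2·TP/(2·TP+FP+FN)):
  sit: TP=125, FP=23+12=35, FN=20+15=35 → 250/320 = 0.7813
  stand: TP=49, FP=20+14=34, FN=23+25=48 → 98/180 = 0.5444
  bike: TP=42, FP=15+25=40, FN=12+14=26 → 84/150 = 0.5600
Macro-F1 score = mean = (0.7813 + 0.5444 + 0.5600) / 3 = 0.629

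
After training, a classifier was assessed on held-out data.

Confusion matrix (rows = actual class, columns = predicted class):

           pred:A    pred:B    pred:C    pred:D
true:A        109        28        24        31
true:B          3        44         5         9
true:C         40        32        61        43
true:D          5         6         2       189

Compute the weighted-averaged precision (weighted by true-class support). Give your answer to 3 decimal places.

0.657

Per-class precision (TP/(TP+FP)):
  A: TP=109, FP=3+40+5=48 → 109/157 = 0.6943
  B: TP=44, FP=28+32+6=66 → 44/110 = 0.4000
  C: TP=61, FP=24+5+2=31 → 61/92 = 0.6630
  D: TP=189, FP=31+9+43=83 → 189/272 = 0.6949
Weighted-precision = Σ (supportᵢ/N)·precisionᵢ with N=631: (192/631)·0.6943 + (61/631)·0.4000 + (176/631)·0.6630 + (202/631)·0.6949 = 0.657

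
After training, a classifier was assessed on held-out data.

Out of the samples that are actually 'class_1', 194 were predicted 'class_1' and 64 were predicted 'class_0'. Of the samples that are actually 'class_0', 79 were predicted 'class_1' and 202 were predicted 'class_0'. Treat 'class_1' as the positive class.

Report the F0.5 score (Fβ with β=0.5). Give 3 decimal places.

0.719

Fβ = (1+β²)·TP / ((1+β²)·TP + β²·FN + FP), with β²=1/4
= 1.25·194 / (1.25·194 + 0.25·64 + 79) = 0.719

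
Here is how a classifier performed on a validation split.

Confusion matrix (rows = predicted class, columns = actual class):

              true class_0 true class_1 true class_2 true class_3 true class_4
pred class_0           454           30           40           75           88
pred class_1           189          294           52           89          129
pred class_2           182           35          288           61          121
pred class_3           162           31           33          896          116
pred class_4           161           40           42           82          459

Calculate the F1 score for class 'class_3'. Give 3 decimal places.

0.734

One-vs-rest for 'class_3': TP = diagonal; FP = other classes predicted 'class_3'; FN = 'class_3' predicted as other.
F1 score = 2·TP/(2·TP+FP+FN).
class_3: TP=896, FP=162+31+33+116=342, FN=75+89+61+82=307 → 1792/2441 = 0.7341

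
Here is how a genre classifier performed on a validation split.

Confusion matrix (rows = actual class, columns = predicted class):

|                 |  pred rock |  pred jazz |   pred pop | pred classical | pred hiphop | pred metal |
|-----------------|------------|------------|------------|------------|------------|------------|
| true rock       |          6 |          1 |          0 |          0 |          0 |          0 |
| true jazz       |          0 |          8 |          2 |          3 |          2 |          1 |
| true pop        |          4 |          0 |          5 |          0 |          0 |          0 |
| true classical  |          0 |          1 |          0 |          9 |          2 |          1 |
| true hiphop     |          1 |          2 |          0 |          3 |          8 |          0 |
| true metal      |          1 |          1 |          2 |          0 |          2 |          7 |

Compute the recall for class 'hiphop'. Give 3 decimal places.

0.571

One-vs-rest for 'hiphop': TP = diagonal; FP = other classes predicted 'hiphop'; FN = 'hiphop' predicted as other.
recall = TP/(TP+FN).
hiphop: TP=8, FN=1+2+0+3+0=6 → 8/14 = 0.5714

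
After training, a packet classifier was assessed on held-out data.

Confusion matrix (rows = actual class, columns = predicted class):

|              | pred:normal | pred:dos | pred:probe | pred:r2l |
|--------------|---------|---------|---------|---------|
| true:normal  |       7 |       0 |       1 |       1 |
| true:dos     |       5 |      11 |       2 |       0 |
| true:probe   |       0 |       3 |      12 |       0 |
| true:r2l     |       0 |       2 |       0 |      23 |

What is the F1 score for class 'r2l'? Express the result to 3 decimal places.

0.939

Take TP from the diagonal, FP from the rest of the 'r2l' prediction marginal, FN from the rest of the 'r2l' actual marginal.
F1 score = 2·TP/(2·TP+FP+FN).
r2l: TP=23, FP=1+0+0=1, FN=0+2+0=2 → 46/49 = 0.9388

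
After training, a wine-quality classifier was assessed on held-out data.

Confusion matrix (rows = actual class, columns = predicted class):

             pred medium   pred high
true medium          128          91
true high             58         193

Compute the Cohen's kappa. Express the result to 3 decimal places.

Observed agreement pₒ = trace/N = 321/470 = 0.6830
Expected agreement pₑ = Σ (rowᵢ·colᵢ)/N² = (219·186 + 251·284)/470² = 0.5071
κ = (pₒ − pₑ)/(1 − pₑ) = (0.6830 − 0.5071)/(1 − 0.5071) = 0.357

0.357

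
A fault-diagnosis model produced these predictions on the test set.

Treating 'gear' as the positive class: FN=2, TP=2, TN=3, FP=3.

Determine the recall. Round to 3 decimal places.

0.500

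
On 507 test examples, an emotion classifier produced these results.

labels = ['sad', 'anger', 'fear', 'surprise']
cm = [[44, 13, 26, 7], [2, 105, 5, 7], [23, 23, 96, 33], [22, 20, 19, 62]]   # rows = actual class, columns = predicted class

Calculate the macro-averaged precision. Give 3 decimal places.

Per-class precision (TP/(TP+FP)):
  sad: TP=44, FP=2+23+22=47 → 44/91 = 0.4835
  anger: TP=105, FP=13+23+20=56 → 105/161 = 0.6522
  fear: TP=96, FP=26+5+19=50 → 96/146 = 0.6575
  surprise: TP=62, FP=7+7+33=47 → 62/109 = 0.5688
Macro-precision = mean = (0.4835 + 0.6522 + 0.6575 + 0.5688) / 4 = 0.591

0.591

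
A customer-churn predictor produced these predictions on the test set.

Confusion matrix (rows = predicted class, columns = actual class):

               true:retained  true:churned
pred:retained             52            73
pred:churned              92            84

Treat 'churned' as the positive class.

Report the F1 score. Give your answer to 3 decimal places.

0.505

Precision = TP/(TP+FP) = 84/176 = 0.4773
Recall = TP/(TP+FN) = 84/157 = 0.5350
F1 = 2·TP/(2·TP+FP+FN) = 168/333 = 0.505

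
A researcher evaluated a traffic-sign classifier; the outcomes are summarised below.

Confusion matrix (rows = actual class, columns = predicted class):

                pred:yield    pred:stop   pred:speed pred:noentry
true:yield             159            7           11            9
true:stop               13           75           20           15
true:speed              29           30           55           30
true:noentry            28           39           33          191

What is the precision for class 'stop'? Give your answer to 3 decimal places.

0.497

Treat 'stop' as positive and all other classes as negative.
precision = TP/(TP+FP).
stop: TP=75, FP=7+30+39=76 → 75/151 = 0.4967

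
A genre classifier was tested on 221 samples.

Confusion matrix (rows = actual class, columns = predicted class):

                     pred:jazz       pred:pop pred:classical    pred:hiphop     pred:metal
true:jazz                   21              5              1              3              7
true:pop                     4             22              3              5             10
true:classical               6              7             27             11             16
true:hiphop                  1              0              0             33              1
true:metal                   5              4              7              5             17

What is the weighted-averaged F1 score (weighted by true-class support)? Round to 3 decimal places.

0.537

Per-class F1 score (2·TP/(2·TP+FP+FN)):
  jazz: TP=21, FP=4+6+1+5=16, FN=5+1+3+7=16 → 42/74 = 0.5676
  pop: TP=22, FP=5+7+0+4=16, FN=4+3+5+10=22 → 44/82 = 0.5366
  classical: TP=27, FP=1+3+0+7=11, FN=6+7+11+16=40 → 54/105 = 0.5143
  hiphop: TP=33, FP=3+5+11+5=24, FN=1+0+0+1=2 → 66/92 = 0.7174
  metal: TP=17, FP=7+10+16+1=34, FN=5+4+7+5=21 → 34/89 = 0.3820
Weighted-F1 score = Σ (supportᵢ/N)·F1 scoreᵢ with N=221: (37/221)·0.5676 + (44/221)·0.5366 + (67/221)·0.5143 + (35/221)·0.7174 + (38/221)·0.3820 = 0.537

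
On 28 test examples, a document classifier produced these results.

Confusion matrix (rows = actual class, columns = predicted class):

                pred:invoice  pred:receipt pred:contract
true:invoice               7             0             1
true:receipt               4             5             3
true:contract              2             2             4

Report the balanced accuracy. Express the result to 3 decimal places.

0.597

Balanced accuracy = mean of per-class recall.
  invoice: recall = 7/8 = 0.8750
  receipt: recall = 5/12 = 0.4167
  contract: recall = 4/8 = 0.5000
Mean = (0.8750 + 0.4167 + 0.5000) / 3 = 0.597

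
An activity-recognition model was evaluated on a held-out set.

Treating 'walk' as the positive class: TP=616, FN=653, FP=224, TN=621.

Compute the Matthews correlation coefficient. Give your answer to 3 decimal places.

0.221

MCC = (TP·TN − FP·FN) / √((TP+FP)(TP+FN)(TN+FP)(TN+FN))
Numerator = 616·621 − 224·653 = 236264
Denominator = √(840·1269·845·1274) = √1147537918800 = 1071231.9631
MCC = 236264 / 1071231.9631 = 0.221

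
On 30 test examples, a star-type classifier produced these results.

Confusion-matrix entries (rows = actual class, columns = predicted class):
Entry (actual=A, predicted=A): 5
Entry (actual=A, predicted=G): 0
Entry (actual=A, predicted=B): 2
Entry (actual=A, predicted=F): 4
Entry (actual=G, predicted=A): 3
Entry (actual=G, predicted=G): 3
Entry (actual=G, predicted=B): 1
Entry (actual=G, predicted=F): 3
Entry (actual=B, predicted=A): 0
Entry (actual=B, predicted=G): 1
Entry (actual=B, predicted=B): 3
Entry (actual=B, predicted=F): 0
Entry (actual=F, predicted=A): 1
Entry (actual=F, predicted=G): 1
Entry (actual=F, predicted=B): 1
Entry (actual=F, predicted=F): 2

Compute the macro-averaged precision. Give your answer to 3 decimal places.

Per-class precision (TP/(TP+FP)):
  A: TP=5, FP=3+0+1=4 → 5/9 = 0.5556
  G: TP=3, FP=0+1+1=2 → 3/5 = 0.6000
  B: TP=3, FP=2+1+1=4 → 3/7 = 0.4286
  F: TP=2, FP=4+3+0=7 → 2/9 = 0.2222
Macro-precision = mean = (0.5556 + 0.6000 + 0.4286 + 0.2222) / 4 = 0.452

0.452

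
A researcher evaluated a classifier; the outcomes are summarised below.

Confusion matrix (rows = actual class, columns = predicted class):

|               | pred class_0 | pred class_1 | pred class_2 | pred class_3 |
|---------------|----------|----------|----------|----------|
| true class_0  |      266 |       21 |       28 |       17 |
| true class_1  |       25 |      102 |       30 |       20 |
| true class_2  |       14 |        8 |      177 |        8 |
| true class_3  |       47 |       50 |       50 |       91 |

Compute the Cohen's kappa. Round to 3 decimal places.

0.547

Observed agreement pₒ = trace/N = 636/954 = 0.6667
Expected agreement pₑ = Σ (rowᵢ·colᵢ)/N² = (332·352 + 177·181 + 207·285 + 238·136)/954² = 0.2640
κ = (pₒ − pₑ)/(1 − pₑ) = (0.6667 − 0.2640)/(1 − 0.2640) = 0.547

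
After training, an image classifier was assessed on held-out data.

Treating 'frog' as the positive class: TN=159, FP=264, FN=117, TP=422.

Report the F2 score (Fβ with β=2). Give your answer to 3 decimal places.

Fβ = (1+β²)·TP / ((1+β²)·TP + β²·FN + FP), with β²=4
= 5·422 / (5·422 + 4·117 + 264) = 0.742

0.742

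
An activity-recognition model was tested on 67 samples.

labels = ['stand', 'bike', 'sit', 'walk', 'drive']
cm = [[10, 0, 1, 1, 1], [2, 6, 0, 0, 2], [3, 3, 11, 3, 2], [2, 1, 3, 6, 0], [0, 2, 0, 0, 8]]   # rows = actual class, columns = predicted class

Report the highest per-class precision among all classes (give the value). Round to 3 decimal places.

0.733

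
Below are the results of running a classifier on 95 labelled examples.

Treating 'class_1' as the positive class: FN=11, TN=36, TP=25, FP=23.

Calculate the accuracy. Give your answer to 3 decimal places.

0.642

Accuracy = (TP+TN)/N = (25+36)/95 = 0.642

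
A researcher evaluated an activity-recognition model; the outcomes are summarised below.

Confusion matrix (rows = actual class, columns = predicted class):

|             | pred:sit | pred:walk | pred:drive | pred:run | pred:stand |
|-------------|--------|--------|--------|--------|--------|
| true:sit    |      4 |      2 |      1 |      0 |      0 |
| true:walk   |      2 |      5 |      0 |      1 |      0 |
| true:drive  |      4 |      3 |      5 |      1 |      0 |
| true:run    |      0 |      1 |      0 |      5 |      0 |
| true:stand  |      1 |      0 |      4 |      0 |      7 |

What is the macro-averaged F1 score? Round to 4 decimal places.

0.5823

Per-class F1 score (2·TP/(2·TP+FP+FN)):
  sit: TP=4, FP=2+4+0+1=7, FN=2+1+0+0=3 → 8/18 = 0.44444
  walk: TP=5, FP=2+3+1+0=6, FN=2+0+1+0=3 → 10/19 = 0.52632
  drive: TP=5, FP=1+0+0+4=5, FN=4+3+1+0=8 → 10/23 = 0.43478
  run: TP=5, FP=0+1+1+0=2, FN=0+1+0+0=1 → 10/13 = 0.76923
  stand: TP=7, FP=0+0+0+0=0, FN=1+0+4+0=5 → 14/19 = 0.73684
Macro-F1 score = mean = (0.44444 + 0.52632 + 0.43478 + 0.76923 + 0.73684) / 5 = 0.5823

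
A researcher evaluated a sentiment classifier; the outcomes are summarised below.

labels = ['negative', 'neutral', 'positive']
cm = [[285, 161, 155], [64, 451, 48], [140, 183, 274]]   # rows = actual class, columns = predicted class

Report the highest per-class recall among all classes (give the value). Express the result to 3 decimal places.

0.801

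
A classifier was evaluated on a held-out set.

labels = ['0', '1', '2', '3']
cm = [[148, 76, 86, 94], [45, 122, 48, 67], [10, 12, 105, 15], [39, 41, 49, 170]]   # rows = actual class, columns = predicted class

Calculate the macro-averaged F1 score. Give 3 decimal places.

Per-class F1 score (2·TP/(2·TP+FP+FN)):
  0: TP=148, FP=45+10+39=94, FN=76+86+94=256 → 296/646 = 0.4582
  1: TP=122, FP=76+12+41=129, FN=45+48+67=160 → 244/533 = 0.4578
  2: TP=105, FP=86+48+49=183, FN=10+12+15=37 → 210/430 = 0.4884
  3: TP=170, FP=94+67+15=176, FN=39+41+49=129 → 340/645 = 0.5271
Macro-F1 score = mean = (0.4582 + 0.4578 + 0.4884 + 0.5271) / 4 = 0.483

0.483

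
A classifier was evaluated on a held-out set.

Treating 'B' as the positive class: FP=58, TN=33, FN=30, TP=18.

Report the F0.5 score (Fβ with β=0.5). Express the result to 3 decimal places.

0.256

Fβ = (1+β²)·TP / ((1+β²)·TP + β²·FN + FP), with β²=1/4
= 1.25·18 / (1.25·18 + 0.25·30 + 58) = 0.256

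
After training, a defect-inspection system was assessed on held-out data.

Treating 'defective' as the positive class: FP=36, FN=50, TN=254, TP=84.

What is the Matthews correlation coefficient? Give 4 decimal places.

0.5189

MCC = (TP·TN − FP·FN) / √((TP+FP)(TP+FN)(TN+FP)(TN+FN))
Numerator = 84·254 − 36·50 = 19536
Denominator = √(120·134·290·304) = √1417612800 = 37651.1992
MCC = 19536 / 37651.1992 = 0.5189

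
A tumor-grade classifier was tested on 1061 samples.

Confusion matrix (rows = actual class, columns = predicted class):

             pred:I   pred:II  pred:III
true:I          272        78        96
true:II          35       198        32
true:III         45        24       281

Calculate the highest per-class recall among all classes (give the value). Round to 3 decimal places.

0.803

Per-class recall (TP/(TP+FN)):
  I: TP=272, FN=78+96=174 → 272/446 = 0.6099
  II: TP=198, FN=35+32=67 → 198/265 = 0.7472
  III: TP=281, FN=45+24=69 → 281/350 = 0.8029
Highest is class 'III' with recall = 0.803.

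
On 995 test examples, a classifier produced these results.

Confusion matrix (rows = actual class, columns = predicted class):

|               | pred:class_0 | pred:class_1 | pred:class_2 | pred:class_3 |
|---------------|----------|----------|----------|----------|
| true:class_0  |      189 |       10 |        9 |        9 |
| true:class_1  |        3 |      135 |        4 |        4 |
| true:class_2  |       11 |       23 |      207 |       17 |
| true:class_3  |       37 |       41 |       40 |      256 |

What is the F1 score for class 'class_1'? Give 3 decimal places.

0.761

One-vs-rest for 'class_1': TP = diagonal; FP = other classes predicted 'class_1'; FN = 'class_1' predicted as other.
F1 score = 2·TP/(2·TP+FP+FN).
class_1: TP=135, FP=10+23+41=74, FN=3+4+4=11 → 270/355 = 0.7606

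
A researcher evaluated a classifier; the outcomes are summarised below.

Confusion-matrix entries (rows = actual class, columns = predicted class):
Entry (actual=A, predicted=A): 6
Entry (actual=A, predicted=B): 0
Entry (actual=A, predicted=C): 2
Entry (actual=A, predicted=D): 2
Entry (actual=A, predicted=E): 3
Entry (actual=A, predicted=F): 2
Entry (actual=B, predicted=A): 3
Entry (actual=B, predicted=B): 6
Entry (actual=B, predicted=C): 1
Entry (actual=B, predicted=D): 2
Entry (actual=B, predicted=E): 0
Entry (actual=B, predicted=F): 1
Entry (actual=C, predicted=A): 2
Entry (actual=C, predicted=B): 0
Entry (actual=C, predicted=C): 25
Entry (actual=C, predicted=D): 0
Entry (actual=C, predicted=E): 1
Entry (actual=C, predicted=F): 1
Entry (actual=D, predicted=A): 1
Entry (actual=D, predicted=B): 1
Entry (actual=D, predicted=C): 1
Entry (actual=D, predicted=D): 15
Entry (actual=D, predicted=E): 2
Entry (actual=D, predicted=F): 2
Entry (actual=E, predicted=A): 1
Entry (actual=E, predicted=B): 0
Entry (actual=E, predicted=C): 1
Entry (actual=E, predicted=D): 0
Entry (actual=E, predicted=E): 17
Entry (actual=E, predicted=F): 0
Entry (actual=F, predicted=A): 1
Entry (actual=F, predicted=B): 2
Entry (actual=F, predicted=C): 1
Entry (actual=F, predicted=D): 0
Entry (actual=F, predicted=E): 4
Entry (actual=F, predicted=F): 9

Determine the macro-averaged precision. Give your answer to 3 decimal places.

Per-class precision (TP/(TP+FP)):
  A: TP=6, FP=3+2+1+1+1=8 → 6/14 = 0.4286
  B: TP=6, FP=0+0+1+0+2=3 → 6/9 = 0.6667
  C: TP=25, FP=2+1+1+1+1=6 → 25/31 = 0.8065
  D: TP=15, FP=2+2+0+0+0=4 → 15/19 = 0.7895
  E: TP=17, FP=3+0+1+2+4=10 → 17/27 = 0.6296
  F: TP=9, FP=2+1+1+2+0=6 → 9/15 = 0.6000
Macro-precision = mean = (0.4286 + 0.6667 + 0.8065 + 0.7895 + 0.6296 + 0.6000) / 6 = 0.653

0.653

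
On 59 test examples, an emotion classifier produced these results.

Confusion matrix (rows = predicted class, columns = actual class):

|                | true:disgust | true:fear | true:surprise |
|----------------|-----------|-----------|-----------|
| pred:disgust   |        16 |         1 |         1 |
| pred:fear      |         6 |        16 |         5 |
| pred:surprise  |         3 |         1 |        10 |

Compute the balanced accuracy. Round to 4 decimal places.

0.7180

Balanced accuracy = mean of per-class recall.
  disgust: recall = 16/25 = 0.64000
  fear: recall = 16/18 = 0.88889
  surprise: recall = 10/16 = 0.62500
Mean = (0.64000 + 0.88889 + 0.62500) / 3 = 0.7180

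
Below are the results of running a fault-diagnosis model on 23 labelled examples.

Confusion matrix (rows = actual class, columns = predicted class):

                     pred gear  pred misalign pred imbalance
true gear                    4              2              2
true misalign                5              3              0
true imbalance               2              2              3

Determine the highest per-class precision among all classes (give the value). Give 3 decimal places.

0.600

Per-class precision (TP/(TP+FP)):
  gear: TP=4, FP=5+2=7 → 4/11 = 0.3636
  misalign: TP=3, FP=2+2=4 → 3/7 = 0.4286
  imbalance: TP=3, FP=2+0=2 → 3/5 = 0.6000
Highest is class 'imbalance' with precision = 0.600.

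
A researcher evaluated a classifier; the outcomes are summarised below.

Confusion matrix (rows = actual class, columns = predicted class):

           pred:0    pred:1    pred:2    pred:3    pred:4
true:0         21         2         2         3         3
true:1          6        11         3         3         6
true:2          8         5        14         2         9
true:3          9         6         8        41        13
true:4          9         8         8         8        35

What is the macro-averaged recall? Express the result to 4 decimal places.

Per-class recall (TP/(TP+FN)):
  0: TP=21, FN=2+2+3+3=10 → 21/31 = 0.67742
  1: TP=11, FN=6+3+3+6=18 → 11/29 = 0.37931
  2: TP=14, FN=8+5+2+9=24 → 14/38 = 0.36842
  3: TP=41, FN=9+6+8+13=36 → 41/77 = 0.53247
  4: TP=35, FN=9+8+8+8=33 → 35/68 = 0.51471
Macro-recall = mean = (0.67742 + 0.37931 + 0.36842 + 0.53247 + 0.51471) / 5 = 0.4945

0.4945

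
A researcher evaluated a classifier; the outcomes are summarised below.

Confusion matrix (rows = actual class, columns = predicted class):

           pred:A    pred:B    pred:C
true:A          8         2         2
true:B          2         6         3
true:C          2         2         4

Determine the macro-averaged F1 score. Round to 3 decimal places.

Per-class F1 score (2·TP/(2·TP+FP+FN)):
  A: TP=8, FP=2+2=4, FN=2+2=4 → 16/24 = 0.6667
  B: TP=6, FP=2+2=4, FN=2+3=5 → 12/21 = 0.5714
  C: TP=4, FP=2+3=5, FN=2+2=4 → 8/17 = 0.4706
Macro-F1 score = mean = (0.6667 + 0.5714 + 0.4706) / 3 = 0.570

0.570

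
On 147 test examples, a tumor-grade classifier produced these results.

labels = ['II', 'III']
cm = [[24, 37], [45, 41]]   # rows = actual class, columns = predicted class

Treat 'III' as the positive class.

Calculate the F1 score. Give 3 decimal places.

Precision = TP/(TP+FP) = 41/78 = 0.5256
Recall = TP/(TP+FN) = 41/86 = 0.4767
F1 = 2·TP/(2·TP+FP+FN) = 82/164 = 0.500

0.500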